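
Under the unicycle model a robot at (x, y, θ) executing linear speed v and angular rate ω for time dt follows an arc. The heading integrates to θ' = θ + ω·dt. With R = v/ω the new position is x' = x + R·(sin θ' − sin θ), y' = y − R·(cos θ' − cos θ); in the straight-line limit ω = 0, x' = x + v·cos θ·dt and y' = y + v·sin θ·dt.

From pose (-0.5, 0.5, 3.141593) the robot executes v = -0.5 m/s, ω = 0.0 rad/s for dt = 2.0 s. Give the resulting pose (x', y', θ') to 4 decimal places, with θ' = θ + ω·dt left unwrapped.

(0.5000, 0.5000, 3.1416)

θ' = 3.1416 + 0.0·2.0 = 3.1416
ω = 0 → straight: x' = -0.5 + -0.5·cos(3.1416)·2.0 = 0.5000
y' = 0.5 + -0.5·sin(3.1416)·2.0 = 0.5000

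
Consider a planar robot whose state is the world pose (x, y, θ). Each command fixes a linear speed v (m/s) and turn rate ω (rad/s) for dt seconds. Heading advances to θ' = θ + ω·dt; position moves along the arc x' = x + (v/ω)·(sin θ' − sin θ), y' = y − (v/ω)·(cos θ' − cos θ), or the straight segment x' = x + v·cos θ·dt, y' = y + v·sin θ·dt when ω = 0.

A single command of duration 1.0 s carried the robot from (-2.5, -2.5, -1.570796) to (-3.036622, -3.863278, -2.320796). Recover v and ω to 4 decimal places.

Δθ = -2.320796 − -1.570796 = -0.750000
ω = Δθ/dt = -0.750000/1.0 = -0.7500
R = −Δy/(cos θ' − cos θ) = -2.0000
v = R·ω = -2.0000·-0.7500 = 1.5000

v = 1.5000, ω = -0.7500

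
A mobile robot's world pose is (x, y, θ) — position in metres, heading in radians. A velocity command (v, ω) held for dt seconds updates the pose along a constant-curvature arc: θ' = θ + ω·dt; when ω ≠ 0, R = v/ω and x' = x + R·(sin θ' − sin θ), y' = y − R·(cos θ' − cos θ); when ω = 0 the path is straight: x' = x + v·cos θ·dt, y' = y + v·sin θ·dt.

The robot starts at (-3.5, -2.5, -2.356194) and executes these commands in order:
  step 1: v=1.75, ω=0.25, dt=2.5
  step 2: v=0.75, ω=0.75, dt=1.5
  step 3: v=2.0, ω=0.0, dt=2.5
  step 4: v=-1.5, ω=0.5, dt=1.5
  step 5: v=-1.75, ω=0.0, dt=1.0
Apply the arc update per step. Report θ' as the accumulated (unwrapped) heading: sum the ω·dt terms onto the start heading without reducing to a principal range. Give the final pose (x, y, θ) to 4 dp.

step 1: θ'=-1.7312 (R=7.0000) → pose (-5.4604, -6.3318, -1.7312)
step 2: θ'=-0.6062 (R=1.0000) → pose (-5.0430, -7.3133, -0.6062)
step 3: θ'=-0.6062 (straight) → pose (-0.9339, -10.1620, -0.6062)
step 4: θ'=0.1438 (R=-3.0000) → pose (-3.0730, -9.6585, 0.1438)
step 5: θ'=0.1438 (straight) → pose (-4.8050, -9.9092, 0.1438)

(-4.8050, -9.9092, 0.1438)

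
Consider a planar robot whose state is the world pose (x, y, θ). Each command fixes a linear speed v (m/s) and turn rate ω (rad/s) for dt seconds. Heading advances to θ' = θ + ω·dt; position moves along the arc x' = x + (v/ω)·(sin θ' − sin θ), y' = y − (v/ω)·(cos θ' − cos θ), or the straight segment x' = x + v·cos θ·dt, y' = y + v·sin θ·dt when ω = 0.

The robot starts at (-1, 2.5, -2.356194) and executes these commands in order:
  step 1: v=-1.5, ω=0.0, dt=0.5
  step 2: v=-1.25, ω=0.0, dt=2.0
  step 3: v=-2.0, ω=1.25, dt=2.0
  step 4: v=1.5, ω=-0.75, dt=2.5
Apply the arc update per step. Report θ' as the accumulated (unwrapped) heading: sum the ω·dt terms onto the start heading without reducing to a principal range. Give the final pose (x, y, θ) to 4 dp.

step 1: θ'=-2.3562 (straight) → pose (-0.4697, 3.0303, -2.3562)
step 2: θ'=-2.3562 (straight) → pose (1.2981, 4.7981, -2.3562)
step 3: θ'=0.1438 (R=-1.6000) → pose (-0.0626, 7.5130, 0.1438)
step 4: θ'=-1.7312 (R=-2.0000) → pose (2.1984, 5.2142, -1.7312)

(2.1984, 5.2142, -1.7312)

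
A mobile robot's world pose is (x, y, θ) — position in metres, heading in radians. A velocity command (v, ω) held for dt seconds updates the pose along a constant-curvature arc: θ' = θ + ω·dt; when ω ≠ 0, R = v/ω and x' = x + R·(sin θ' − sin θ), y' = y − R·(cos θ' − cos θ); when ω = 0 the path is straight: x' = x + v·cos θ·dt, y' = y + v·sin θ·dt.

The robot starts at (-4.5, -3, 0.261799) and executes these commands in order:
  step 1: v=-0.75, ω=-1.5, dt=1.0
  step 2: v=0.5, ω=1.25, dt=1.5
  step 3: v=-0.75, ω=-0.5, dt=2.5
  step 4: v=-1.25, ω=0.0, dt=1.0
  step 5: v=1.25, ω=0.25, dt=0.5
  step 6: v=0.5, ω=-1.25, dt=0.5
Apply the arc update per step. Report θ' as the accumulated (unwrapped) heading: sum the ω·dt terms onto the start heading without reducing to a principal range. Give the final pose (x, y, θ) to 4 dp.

step 1: θ'=-1.2382 (R=0.5000) → pose (-5.1020, -2.6803, -1.2382)
step 2: θ'=0.6368 (R=0.4000) → pose (-4.4861, -2.8713, 0.6368)
step 3: θ'=-0.6132 (R=1.5000) → pose (-6.2412, -2.8920, -0.6132)
step 4: θ'=-0.6132 (straight) → pose (-7.2635, -2.1726, -0.6132)
step 5: θ'=-0.4882 (R=5.0000) → pose (-6.7313, -2.4995, -0.4882)
step 6: θ'=-1.1132 (R=-0.4000) → pose (-6.5600, -2.6760, -1.1132)

(-6.5600, -2.6760, -1.1132)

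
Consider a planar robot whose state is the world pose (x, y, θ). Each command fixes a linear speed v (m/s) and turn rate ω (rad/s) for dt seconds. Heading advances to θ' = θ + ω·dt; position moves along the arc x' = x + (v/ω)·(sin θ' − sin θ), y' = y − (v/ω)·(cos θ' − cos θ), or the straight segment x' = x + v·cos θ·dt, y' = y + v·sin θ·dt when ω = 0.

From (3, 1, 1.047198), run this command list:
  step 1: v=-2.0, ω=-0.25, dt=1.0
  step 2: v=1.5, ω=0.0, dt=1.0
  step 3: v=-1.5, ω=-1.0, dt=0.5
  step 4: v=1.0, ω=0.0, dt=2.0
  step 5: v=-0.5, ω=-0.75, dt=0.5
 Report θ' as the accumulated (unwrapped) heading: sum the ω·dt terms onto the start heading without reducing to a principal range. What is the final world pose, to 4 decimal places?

step 1: θ'=0.7972 (R=8.0000) → pose (1.7950, -0.5897, 0.7972)
step 2: θ'=0.7972 (straight) → pose (2.8431, 0.4834, 0.7972)
step 3: θ'=0.2972 (R=1.5000) → pose (2.2092, 0.0972, 0.2972)
step 4: θ'=0.2972 (straight) → pose (4.1216, 0.6829, 0.2972)
step 5: θ'=-0.0778 (R=0.6667) → pose (3.8745, 0.6557, -0.0778)

(3.8745, 0.6557, -0.0778)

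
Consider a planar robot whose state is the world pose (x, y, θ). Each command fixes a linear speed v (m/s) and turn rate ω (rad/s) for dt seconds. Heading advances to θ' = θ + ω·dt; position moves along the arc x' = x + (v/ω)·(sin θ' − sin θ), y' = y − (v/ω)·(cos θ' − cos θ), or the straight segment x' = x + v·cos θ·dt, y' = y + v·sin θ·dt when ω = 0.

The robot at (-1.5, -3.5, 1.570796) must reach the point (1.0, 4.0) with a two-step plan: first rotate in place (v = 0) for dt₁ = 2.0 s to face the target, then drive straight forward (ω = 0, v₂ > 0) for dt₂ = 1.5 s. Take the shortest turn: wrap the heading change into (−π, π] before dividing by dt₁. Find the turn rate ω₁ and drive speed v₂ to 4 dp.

heading to target = atan2(4−-3.5, 1−-1.5) = 1.2490
Δθ = wrap(1.2490 − 1.5708) = -0.3218; ω₁ = Δθ/dt₁ = -0.1609
distance = √((1−-1.5)² + (4−-3.5)²) = 7.9057; v₂ = distance/dt₂ = 5.2705

ω₁ = -0.1609, v₂ = 5.2705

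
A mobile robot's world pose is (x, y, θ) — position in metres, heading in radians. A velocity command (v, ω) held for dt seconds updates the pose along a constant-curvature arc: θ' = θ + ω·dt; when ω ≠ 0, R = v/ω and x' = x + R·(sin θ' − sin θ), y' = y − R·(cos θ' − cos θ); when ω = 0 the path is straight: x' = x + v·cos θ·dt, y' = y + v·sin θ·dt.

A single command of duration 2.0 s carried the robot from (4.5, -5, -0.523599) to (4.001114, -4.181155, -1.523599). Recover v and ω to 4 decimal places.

v = -0.5000, ω = -0.5000

Δθ = -1.523599 − -0.523599 = -1.000000
ω = Δθ/dt = -1.000000/2.0 = -0.5000
R = −Δy/(cos θ' − cos θ) = 1.0000
v = R·ω = 1.0000·-0.5000 = -0.5000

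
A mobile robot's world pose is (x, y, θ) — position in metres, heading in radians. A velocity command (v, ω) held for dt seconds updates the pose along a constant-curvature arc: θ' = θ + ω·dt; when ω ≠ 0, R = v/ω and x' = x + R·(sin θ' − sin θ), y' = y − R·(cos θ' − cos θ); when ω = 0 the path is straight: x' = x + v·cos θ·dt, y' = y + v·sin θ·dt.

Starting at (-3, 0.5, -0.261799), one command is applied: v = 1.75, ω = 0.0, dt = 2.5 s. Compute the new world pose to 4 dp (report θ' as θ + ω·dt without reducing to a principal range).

(1.2259, -0.6323, -0.2618)

θ' = -0.2618 + 0.0·2.5 = -0.2618
ω = 0 → straight: x' = -3 + 1.75·cos(-0.2618)·2.5 = 1.2259
y' = 0.5 + 1.75·sin(-0.2618)·2.5 = -0.6323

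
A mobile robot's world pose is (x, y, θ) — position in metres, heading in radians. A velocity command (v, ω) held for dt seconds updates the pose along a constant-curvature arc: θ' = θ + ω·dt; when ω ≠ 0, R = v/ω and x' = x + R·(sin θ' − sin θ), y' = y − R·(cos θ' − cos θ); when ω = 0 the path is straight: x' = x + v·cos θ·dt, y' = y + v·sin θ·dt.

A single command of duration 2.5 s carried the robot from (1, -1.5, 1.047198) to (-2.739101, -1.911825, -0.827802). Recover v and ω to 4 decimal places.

v = -1.7500, ω = -0.7500

Δθ = -0.827802 − 1.047198 = -1.875000
ω = Δθ/dt = -1.875000/2.5 = -0.7500
R = Δx/(sin θ' − sin θ) = 2.3333
v = R·ω = 2.3333·-0.7500 = -1.7500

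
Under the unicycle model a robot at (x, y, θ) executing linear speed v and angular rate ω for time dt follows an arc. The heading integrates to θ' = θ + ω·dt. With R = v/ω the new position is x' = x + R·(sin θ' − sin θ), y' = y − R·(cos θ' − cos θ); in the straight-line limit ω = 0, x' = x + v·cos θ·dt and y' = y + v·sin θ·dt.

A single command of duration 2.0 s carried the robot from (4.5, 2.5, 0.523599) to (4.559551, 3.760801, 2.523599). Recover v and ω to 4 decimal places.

Δθ = 2.523599 − 0.523599 = 2.000000
ω = Δθ/dt = 2.000000/2.0 = 1.0000
R = −Δy/(cos θ' − cos θ) = 0.7500
v = R·ω = 0.7500·1.0000 = 0.7500

v = 0.7500, ω = 1.0000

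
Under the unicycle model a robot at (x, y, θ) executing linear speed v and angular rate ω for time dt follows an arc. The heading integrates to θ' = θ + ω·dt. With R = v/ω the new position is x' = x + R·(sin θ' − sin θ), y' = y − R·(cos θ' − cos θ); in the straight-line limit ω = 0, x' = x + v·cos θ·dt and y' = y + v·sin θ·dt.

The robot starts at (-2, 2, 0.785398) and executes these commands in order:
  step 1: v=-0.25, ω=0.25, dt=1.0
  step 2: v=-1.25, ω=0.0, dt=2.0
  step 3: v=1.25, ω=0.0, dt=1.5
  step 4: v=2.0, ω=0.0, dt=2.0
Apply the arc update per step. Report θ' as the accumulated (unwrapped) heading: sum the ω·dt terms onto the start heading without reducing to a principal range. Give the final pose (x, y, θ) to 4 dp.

step 1: θ'=1.0354 (R=-1.0000) → pose (-2.1530, 1.8031, 1.0354)
step 2: θ'=1.0354 (straight) → pose (-3.4284, -0.3471, 1.0354)
step 3: θ'=1.0354 (straight) → pose (-2.4718, 1.2655, 1.0354)
step 4: θ'=1.0354 (straight) → pose (-0.4311, 4.7058, 1.0354)

(-0.4311, 4.7058, 1.0354)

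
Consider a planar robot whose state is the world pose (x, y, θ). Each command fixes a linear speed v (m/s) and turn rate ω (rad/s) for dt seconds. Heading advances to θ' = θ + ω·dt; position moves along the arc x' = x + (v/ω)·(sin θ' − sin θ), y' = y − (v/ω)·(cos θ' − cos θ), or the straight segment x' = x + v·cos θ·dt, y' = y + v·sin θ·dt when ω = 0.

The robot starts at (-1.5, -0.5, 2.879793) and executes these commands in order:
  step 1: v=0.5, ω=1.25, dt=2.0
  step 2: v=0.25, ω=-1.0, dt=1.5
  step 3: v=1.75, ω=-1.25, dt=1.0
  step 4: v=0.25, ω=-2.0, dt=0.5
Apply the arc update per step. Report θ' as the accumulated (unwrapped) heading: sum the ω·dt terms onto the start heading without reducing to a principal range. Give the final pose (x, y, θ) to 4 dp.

(-3.6372, -1.5571, 1.6298)

step 1: θ'=5.3798 (R=0.4000) → pose (-1.9177, -1.1339, 5.3798)
step 2: θ'=3.8798 (R=-0.2500) → pose (-1.9458, -1.4736, 3.8798)
step 3: θ'=2.6298 (R=-1.4000) → pose (-3.5736, -1.6587, 2.6298)
step 4: θ'=1.6298 (R=-0.1250) → pose (-3.6372, -1.5571, 1.6298)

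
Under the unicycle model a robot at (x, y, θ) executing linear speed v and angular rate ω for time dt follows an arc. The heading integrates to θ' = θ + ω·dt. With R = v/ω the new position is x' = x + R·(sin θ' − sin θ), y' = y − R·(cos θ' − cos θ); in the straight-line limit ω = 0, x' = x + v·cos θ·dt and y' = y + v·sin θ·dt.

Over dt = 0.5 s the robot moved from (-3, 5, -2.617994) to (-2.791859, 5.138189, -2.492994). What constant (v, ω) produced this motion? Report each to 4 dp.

v = -0.5000, ω = 0.2500

Δθ = -2.492994 − -2.617994 = 0.125000
ω = Δθ/dt = 0.125000/0.5 = 0.2500
R = Δx/(sin θ' − sin θ) = -2.0000
v = R·ω = -2.0000·0.2500 = -0.5000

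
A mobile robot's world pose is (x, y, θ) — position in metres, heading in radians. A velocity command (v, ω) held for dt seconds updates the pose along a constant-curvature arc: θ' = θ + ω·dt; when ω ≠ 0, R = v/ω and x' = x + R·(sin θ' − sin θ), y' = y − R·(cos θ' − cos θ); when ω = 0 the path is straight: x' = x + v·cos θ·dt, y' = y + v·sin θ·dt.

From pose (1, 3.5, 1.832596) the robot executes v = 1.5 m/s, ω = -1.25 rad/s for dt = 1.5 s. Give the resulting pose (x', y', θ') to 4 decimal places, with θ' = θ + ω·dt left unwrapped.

(2.2100, 5.0095, -0.0424)

θ' = 1.8326 + -1.25·1.5 = -0.0424
R = v/ω = 1.5/-1.25 = -1.2000
x' = 1 + -1.2000·(sin -0.0424 − sin 1.8326) = 2.2100
y' = 3.5 − -1.2000·(cos -0.0424 − cos 1.8326) = 5.0095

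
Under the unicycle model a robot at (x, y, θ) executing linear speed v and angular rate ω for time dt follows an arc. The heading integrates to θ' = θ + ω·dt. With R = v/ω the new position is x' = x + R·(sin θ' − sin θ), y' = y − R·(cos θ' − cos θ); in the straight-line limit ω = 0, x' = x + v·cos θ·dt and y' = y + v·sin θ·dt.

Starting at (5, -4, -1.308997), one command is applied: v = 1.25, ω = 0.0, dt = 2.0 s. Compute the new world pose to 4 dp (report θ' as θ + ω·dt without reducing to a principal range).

(5.6470, -6.4148, -1.3090)

θ' = -1.3090 + 0.0·2.0 = -1.3090
ω = 0 → straight: x' = 5 + 1.25·cos(-1.3090)·2.0 = 5.6470
y' = -4 + 1.25·sin(-1.3090)·2.0 = -6.4148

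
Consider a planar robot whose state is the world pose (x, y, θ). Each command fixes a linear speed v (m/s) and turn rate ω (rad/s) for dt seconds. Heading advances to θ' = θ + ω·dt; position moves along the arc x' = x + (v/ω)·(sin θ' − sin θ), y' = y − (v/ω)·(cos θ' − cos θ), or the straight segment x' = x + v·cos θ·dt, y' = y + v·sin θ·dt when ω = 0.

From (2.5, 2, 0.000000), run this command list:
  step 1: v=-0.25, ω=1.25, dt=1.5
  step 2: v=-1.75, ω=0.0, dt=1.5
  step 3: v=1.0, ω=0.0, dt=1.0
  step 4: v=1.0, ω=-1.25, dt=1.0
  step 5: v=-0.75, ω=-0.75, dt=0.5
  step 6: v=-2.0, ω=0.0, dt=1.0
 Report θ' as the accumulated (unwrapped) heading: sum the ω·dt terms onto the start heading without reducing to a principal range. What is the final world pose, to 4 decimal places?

(0.8156, 0.4253, 0.2500)

step 1: θ'=1.8750 (R=-0.2000) → pose (2.3092, 1.7401, 1.8750)
step 2: θ'=1.8750 (straight) → pose (3.0955, -0.7644, 1.8750)
step 3: θ'=1.8750 (straight) → pose (2.7959, 0.1897, 1.8750)
step 4: θ'=0.6250 (R=-0.8000) → pose (3.0911, 1.0781, 0.6250)
step 5: θ'=0.2500 (R=1.0000) → pose (2.7534, 0.9202, 0.2500)
step 6: θ'=0.2500 (straight) → pose (0.8156, 0.4253, 0.2500)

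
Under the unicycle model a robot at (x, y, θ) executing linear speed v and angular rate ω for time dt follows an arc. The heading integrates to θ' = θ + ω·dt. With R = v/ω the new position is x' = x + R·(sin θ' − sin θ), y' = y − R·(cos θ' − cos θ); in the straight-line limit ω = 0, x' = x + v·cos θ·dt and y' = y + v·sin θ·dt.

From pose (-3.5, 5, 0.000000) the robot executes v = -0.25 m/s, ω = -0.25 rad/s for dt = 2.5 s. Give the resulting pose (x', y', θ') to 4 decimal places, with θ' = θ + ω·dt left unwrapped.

θ' = 0.0000 + -0.25·2.5 = -0.6250
R = v/ω = -0.25/-0.25 = 1.0000
x' = -3.5 + 1.0000·(sin -0.6250 − sin 0.0000) = -4.0851
y' = 5 − 1.0000·(cos -0.6250 − cos 0.0000) = 5.1890

(-4.0851, 5.1890, -0.6250)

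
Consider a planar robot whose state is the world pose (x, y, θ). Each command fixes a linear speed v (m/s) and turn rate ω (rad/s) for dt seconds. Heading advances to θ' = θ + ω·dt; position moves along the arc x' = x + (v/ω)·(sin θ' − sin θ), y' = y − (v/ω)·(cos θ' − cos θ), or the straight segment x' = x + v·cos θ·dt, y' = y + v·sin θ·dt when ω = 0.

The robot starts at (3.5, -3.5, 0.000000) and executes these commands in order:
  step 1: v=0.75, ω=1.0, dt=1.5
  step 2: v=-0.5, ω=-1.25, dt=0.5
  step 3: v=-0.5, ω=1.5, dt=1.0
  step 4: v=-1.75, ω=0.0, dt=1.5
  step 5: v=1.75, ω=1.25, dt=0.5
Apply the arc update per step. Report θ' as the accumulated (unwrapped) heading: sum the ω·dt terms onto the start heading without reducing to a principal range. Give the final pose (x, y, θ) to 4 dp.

step 1: θ'=1.5000 (R=0.7500) → pose (4.2481, -2.8031, 1.5000)
step 2: θ'=0.8750 (R=0.4000) → pose (4.1561, -3.0312, 0.8750)
step 3: θ'=2.3750 (R=-0.3333) → pose (4.1808, -3.4849, 2.3750)
step 4: θ'=2.3750 (straight) → pose (6.0715, -5.3058, 2.3750)
step 5: θ'=3.0000 (R=1.4000) → pose (5.2979, -4.9282, 3.0000)

(5.2979, -4.9282, 3.0000)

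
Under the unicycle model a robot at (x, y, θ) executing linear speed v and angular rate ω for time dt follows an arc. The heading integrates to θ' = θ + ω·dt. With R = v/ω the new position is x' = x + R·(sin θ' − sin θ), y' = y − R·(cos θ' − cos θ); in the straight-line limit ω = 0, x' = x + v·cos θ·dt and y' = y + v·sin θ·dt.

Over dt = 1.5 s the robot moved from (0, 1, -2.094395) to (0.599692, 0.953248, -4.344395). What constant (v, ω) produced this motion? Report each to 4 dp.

v = -0.5000, ω = -1.5000

Δθ = -4.344395 − -2.094395 = -2.250000
ω = Δθ/dt = -2.250000/1.5 = -1.5000
R = Δx/(sin θ' − sin θ) = 0.3333
v = R·ω = 0.3333·-1.5000 = -0.5000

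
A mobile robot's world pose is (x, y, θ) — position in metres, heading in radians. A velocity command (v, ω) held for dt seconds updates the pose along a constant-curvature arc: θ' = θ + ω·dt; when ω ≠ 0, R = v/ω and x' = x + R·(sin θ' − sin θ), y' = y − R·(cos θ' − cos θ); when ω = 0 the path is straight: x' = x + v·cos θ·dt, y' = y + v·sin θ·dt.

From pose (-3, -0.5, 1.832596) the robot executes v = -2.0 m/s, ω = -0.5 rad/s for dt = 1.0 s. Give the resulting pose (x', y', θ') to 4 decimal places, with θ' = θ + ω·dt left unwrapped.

θ' = 1.8326 + -0.5·1.0 = 1.3326
R = v/ω = -2.0/-0.5 = 4.0000
x' = -3 + 4.0000·(sin 1.3326 − sin 1.8326) = -2.9766
y' = -0.5 − 4.0000·(cos 1.3326 − cos 1.8326) = -2.4791

(-2.9766, -2.4791, 1.3326)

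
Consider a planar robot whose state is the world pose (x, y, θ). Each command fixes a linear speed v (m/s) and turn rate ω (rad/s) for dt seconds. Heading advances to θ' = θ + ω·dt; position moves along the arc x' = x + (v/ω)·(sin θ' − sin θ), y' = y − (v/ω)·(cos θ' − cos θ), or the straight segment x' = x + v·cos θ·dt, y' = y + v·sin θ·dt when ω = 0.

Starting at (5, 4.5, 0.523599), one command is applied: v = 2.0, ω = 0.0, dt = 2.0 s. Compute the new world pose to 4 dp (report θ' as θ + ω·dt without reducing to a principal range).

θ' = 0.5236 + 0.0·2.0 = 0.5236
ω = 0 → straight: x' = 5 + 2.0·cos(0.5236)·2.0 = 8.4641
y' = 4.5 + 2.0·sin(0.5236)·2.0 = 6.5000

(8.4641, 6.5000, 0.5236)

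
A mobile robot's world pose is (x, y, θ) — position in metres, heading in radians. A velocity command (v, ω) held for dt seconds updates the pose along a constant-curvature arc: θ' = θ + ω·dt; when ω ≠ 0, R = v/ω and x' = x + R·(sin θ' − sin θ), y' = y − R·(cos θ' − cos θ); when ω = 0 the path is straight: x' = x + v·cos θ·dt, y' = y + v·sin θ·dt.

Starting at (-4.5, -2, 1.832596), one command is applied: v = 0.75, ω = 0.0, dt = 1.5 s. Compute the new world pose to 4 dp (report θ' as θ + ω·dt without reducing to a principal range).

(-4.7912, -0.9133, 1.8326)

θ' = 1.8326 + 0.0·1.5 = 1.8326
ω = 0 → straight: x' = -4.5 + 0.75·cos(1.8326)·1.5 = -4.7912
y' = -2 + 0.75·sin(1.8326)·1.5 = -0.9133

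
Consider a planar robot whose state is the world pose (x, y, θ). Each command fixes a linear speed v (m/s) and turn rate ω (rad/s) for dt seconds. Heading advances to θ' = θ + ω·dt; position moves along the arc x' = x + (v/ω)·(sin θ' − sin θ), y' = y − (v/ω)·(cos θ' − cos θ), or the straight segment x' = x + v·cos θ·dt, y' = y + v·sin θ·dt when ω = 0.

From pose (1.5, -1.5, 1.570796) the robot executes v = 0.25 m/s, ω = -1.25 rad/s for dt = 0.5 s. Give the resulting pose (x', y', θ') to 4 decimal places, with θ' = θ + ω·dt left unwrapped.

(1.5378, -1.3830, 0.9458)

θ' = 1.5708 + -1.25·0.5 = 0.9458
R = v/ω = 0.25/-1.25 = -0.2000
x' = 1.5 + -0.2000·(sin 0.9458 − sin 1.5708) = 1.5378
y' = -1.5 − -0.2000·(cos 0.9458 − cos 1.5708) = -1.3830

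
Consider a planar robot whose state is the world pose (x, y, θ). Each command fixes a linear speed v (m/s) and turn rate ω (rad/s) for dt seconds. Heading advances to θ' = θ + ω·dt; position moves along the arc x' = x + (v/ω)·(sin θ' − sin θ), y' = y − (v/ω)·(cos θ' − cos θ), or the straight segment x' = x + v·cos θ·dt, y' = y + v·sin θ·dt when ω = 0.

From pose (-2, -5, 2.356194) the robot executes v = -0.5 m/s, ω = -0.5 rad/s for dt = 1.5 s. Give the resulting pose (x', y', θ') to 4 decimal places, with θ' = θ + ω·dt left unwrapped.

(-1.7077, -5.6717, 1.6062)

θ' = 2.3562 + -0.5·1.5 = 1.6062
R = v/ω = -0.5/-0.5 = 1.0000
x' = -2 + 1.0000·(sin 1.6062 − sin 2.3562) = -1.7077
y' = -5 − 1.0000·(cos 1.6062 − cos 2.3562) = -5.6717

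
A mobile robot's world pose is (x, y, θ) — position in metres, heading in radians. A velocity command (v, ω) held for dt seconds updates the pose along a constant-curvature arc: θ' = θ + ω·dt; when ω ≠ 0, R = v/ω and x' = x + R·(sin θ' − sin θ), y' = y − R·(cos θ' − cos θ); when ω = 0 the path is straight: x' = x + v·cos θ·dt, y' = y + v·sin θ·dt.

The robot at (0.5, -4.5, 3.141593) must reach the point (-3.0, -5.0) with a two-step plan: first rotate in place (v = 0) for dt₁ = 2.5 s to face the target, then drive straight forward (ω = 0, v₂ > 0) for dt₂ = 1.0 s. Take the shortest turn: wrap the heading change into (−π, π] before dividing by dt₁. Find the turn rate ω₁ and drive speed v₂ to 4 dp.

heading to target = atan2(-5−-4.5, -3−0.5) = -2.9997
Δθ = wrap(-2.9997 − 3.1416) = 0.1419; ω₁ = Δθ/dt₁ = 0.0568
distance = √((-3−0.5)² + (-5−-4.5)²) = 3.5355; v₂ = distance/dt₂ = 3.5355

ω₁ = 0.0568, v₂ = 3.5355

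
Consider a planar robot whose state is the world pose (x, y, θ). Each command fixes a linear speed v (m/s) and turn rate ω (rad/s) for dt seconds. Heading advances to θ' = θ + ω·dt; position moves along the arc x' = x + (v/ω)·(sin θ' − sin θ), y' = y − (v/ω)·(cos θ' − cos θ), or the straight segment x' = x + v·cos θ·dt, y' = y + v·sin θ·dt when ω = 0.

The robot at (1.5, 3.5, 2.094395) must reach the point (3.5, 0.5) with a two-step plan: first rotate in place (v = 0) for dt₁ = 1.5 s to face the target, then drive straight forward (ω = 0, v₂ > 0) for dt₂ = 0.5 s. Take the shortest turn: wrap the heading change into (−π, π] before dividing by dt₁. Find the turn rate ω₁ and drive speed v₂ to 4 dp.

ω₁ = -2.0515, v₂ = 7.2111

heading to target = atan2(0.5−3.5, 3.5−1.5) = -0.9828
Δθ = wrap(-0.9828 − 2.0944) = -3.0772; ω₁ = Δθ/dt₁ = -2.0515
distance = √((3.5−1.5)² + (0.5−3.5)²) = 3.6056; v₂ = distance/dt₂ = 7.2111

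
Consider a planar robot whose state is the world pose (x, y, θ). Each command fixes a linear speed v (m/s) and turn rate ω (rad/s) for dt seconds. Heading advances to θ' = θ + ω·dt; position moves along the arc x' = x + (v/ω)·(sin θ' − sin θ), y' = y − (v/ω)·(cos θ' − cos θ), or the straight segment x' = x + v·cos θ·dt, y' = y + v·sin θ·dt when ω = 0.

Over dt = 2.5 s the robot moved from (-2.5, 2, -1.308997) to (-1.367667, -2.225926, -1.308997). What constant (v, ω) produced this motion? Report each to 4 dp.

v = 1.7500, ω = 0.0000

Δθ = -1.308997 − -1.308997 = 0.000000
ω = Δθ/dt = 0.000000/2.5 = 0.0000
ω = 0 → v = (Δx·cos θ + Δy·sin θ)/dt = 1.7500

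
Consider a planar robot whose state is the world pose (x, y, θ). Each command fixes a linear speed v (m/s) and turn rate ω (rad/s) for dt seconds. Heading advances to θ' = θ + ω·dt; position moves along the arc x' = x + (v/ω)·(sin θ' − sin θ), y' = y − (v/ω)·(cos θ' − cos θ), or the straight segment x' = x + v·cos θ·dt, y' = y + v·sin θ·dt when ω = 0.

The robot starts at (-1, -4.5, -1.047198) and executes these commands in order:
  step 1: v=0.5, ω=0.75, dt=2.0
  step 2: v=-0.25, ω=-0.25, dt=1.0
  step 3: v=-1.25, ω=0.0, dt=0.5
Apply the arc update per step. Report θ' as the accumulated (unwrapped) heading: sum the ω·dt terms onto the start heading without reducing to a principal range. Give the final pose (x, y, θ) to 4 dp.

step 1: θ'=0.4528 (R=0.6667) → pose (-0.1310, -4.7662, 0.4528)
step 2: θ'=0.2028 (R=1.0000) → pose (-0.3671, -4.8464, 0.2028)
step 3: θ'=0.2028 (straight) → pose (-0.9793, -4.9723, 0.2028)

(-0.9793, -4.9723, 0.2028)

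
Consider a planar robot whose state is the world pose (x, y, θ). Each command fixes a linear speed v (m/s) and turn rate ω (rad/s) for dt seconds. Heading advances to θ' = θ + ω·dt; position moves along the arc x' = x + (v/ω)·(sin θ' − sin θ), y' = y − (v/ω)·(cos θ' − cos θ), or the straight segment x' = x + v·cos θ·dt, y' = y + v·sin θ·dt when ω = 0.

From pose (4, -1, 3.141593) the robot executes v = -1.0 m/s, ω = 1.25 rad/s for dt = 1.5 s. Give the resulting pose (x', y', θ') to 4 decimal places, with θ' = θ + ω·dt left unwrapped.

θ' = 3.1416 + 1.25·1.5 = 5.0166
R = v/ω = -1.0/1.25 = -0.8000
x' = 4 + -0.8000·(sin 5.0166 − sin 3.1416) = 4.7633
y' = -1 − -0.8000·(cos 5.0166 − cos 3.1416) = 0.0396

(4.7633, 0.0396, 5.0166)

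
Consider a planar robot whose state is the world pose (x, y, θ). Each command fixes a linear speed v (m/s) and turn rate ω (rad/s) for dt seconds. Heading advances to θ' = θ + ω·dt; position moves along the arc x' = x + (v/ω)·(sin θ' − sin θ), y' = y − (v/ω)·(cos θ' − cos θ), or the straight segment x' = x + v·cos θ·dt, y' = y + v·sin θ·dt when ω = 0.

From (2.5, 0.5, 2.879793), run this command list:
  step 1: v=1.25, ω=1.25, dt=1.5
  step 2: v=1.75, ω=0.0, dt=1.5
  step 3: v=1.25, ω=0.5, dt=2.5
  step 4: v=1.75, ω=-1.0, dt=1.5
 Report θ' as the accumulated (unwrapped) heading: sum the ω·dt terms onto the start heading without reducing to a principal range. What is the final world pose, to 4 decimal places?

(4.3956, -7.4720, 4.5048)

step 1: θ'=4.7548 (R=1.0000) → pose (1.2421, -0.5083, 4.7548)
step 2: θ'=4.7548 (straight) → pose (1.3534, -3.1310, 4.7548)
step 3: θ'=6.0048 (R=2.5000) → pose (3.1641, -5.4287, 6.0048)
step 4: θ'=4.5048 (R=-1.7500) → pose (4.3956, -7.4720, 4.5048)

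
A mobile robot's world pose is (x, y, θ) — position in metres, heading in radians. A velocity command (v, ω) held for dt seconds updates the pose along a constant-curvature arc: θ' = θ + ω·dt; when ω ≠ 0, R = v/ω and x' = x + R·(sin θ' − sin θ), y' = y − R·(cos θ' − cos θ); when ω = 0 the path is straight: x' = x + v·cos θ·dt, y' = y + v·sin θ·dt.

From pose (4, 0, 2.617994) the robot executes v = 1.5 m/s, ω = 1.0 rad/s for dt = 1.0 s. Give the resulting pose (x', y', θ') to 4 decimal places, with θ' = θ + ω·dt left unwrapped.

θ' = 2.6180 + 1.0·1.0 = 3.6180
R = v/ω = 1.5/1.0 = 1.5000
x' = 4 + 1.5000·(sin 3.6180 − sin 2.6180) = 2.5621
y' = 0 − 1.5000·(cos 3.6180 − cos 2.6180) = 0.0339

(2.5621, 0.0339, 3.6180)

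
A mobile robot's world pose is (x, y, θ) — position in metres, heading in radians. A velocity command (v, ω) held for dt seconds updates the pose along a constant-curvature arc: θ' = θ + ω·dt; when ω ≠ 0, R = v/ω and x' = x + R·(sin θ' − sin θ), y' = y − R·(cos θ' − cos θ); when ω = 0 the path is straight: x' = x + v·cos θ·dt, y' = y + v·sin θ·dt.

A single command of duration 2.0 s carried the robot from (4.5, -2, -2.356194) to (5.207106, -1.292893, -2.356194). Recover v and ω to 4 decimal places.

v = -0.5000, ω = 0.0000

Δθ = -2.356194 − -2.356194 = 0.000000
ω = Δθ/dt = 0.000000/2.0 = 0.0000
ω = 0 → v = (Δx·cos θ + Δy·sin θ)/dt = -0.5000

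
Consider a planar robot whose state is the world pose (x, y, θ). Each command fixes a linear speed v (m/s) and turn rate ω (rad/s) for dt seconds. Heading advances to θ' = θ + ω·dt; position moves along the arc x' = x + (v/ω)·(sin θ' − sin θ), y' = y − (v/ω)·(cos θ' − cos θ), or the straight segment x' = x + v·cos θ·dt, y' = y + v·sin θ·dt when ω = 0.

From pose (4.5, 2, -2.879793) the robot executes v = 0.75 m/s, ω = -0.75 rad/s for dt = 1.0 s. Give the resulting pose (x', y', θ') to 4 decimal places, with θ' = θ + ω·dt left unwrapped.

θ' = -2.8798 + -0.75·1.0 = -3.6298
R = v/ω = 0.75/-0.75 = -1.0000
x' = 4.5 + -1.0000·(sin -3.6298 − sin -2.8798) = 3.7721
y' = 2 − -1.0000·(cos -3.6298 − cos -2.8798) = 2.0827

(3.7721, 2.0827, -3.6298)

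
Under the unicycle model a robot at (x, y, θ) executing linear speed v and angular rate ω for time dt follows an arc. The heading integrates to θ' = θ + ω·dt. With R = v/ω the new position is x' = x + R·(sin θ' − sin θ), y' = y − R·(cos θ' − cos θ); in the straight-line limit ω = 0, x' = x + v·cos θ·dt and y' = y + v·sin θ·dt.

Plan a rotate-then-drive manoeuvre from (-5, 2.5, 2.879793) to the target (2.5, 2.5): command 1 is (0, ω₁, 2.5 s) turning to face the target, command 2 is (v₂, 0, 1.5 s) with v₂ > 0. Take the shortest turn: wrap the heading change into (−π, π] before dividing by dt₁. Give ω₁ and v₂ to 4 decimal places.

ω₁ = -1.1519, v₂ = 5.0000

heading to target = atan2(2.5−2.5, 2.5−-5) = 0.0000
Δθ = wrap(0.0000 − 2.8798) = -2.8798; ω₁ = Δθ/dt₁ = -1.1519
distance = √((2.5−-5)² + (2.5−2.5)²) = 7.5000; v₂ = distance/dt₂ = 5.0000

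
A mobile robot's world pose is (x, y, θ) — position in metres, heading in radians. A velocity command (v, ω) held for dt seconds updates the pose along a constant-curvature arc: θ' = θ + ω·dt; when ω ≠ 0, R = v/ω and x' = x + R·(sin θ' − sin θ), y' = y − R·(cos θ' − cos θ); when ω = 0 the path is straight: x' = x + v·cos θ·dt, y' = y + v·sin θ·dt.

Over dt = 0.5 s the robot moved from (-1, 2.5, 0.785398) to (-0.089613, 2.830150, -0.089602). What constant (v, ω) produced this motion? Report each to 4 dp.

v = 2.0000, ω = -1.7500

Δθ = -0.089602 − 0.785398 = -0.875000
ω = Δθ/dt = -0.875000/0.5 = -1.7500
R = Δx/(sin θ' − sin θ) = -1.1429
v = R·ω = -1.1429·-1.7500 = 2.0000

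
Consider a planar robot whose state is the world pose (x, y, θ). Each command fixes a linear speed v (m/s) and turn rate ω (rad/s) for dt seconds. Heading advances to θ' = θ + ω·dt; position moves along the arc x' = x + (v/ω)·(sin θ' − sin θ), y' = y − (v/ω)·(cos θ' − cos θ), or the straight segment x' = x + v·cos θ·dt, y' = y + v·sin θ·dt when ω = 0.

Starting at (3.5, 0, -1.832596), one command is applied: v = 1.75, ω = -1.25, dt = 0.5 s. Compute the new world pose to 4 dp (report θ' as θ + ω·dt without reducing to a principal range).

θ' = -1.8326 + -1.25·0.5 = -2.4576
R = v/ω = 1.75/-1.25 = -1.4000
x' = 3.5 + -1.4000·(sin -2.4576 − sin -1.8326) = 3.0324
y' = 0 − -1.4000·(cos -2.4576 − cos -1.8326) = -0.7227

(3.0324, -0.7227, -2.4576)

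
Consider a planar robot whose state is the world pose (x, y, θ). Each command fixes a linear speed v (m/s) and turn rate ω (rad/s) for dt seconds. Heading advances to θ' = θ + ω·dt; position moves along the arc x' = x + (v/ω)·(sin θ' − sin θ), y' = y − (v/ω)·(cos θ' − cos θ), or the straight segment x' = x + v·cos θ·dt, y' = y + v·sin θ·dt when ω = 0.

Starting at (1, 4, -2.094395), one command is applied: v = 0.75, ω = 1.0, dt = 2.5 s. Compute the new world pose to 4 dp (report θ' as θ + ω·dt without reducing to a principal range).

θ' = -2.0944 + 1.0·2.5 = 0.4056
R = v/ω = 0.75/1.0 = 0.7500
x' = 1 + 0.7500·(sin 0.4056 − sin -2.0944) = 1.9455
y' = 4 − 0.7500·(cos 0.4056 − cos -2.0944) = 2.9359

(1.9455, 2.9359, 0.4056)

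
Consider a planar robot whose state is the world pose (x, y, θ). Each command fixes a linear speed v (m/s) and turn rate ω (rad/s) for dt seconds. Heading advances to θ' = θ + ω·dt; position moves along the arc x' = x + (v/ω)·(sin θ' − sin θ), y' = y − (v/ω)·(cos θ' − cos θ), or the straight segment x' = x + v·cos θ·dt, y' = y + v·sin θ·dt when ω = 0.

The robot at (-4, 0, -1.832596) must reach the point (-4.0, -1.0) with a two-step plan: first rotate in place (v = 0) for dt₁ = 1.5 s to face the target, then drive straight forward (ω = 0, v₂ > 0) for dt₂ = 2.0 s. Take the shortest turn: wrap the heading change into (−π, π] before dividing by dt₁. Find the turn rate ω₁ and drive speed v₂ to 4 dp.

ω₁ = 0.1745, v₂ = 0.5000

heading to target = atan2(-1−0, -4−-4) = -1.5708
Δθ = wrap(-1.5708 − -1.8326) = 0.2618; ω₁ = Δθ/dt₁ = 0.1745
distance = √((-4−-4)² + (-1−0)²) = 1.0000; v₂ = distance/dt₂ = 0.5000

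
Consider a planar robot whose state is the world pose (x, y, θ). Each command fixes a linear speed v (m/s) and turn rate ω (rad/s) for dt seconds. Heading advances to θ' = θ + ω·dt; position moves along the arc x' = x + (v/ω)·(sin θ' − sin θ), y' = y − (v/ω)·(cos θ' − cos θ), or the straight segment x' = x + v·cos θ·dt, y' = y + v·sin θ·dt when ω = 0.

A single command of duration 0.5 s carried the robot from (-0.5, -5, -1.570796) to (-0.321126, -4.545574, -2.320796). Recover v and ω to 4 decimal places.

Δθ = -2.320796 − -1.570796 = -0.750000
ω = Δθ/dt = -0.750000/0.5 = -1.5000
R = −Δy/(cos θ' − cos θ) = 0.6667
v = R·ω = 0.6667·-1.5000 = -1.0000

v = -1.0000, ω = -1.5000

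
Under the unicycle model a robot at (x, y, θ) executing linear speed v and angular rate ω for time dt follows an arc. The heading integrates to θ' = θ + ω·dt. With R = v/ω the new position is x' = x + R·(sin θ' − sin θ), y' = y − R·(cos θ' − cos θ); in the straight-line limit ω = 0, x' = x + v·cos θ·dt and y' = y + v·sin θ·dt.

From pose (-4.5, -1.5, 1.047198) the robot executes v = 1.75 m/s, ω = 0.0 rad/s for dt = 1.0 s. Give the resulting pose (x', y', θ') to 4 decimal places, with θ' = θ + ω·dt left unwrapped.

(-3.6250, 0.0155, 1.0472)

θ' = 1.0472 + 0.0·1.0 = 1.0472
ω = 0 → straight: x' = -4.5 + 1.75·cos(1.0472)·1.0 = -3.6250
y' = -1.5 + 1.75·sin(1.0472)·1.0 = 0.0155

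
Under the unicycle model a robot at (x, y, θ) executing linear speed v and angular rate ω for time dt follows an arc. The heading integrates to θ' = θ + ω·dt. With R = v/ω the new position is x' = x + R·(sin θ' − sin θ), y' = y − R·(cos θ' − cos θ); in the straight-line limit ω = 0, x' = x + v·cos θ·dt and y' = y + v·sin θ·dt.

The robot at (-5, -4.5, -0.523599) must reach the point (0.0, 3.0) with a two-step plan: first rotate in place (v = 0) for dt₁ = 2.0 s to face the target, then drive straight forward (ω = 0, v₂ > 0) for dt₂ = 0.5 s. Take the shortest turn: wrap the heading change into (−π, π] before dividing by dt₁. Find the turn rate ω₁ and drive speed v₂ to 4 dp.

heading to target = atan2(3−-4.5, 0−-5) = 0.9828
Δθ = wrap(0.9828 − -0.5236) = 1.5064; ω₁ = Δθ/dt₁ = 0.7532
distance = √((0−-5)² + (3−-4.5)²) = 9.0139; v₂ = distance/dt₂ = 18.0278

ω₁ = 0.7532, v₂ = 18.0278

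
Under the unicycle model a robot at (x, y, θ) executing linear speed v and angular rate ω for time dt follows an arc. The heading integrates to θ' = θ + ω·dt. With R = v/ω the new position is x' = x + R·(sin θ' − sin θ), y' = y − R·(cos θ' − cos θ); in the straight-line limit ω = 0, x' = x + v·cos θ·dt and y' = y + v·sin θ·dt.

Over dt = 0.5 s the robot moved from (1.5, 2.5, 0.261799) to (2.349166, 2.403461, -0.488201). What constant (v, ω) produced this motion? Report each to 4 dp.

Δθ = -0.488201 − 0.261799 = -0.750000
ω = Δθ/dt = -0.750000/0.5 = -1.5000
R = Δx/(sin θ' − sin θ) = -1.1667
v = R·ω = -1.1667·-1.5000 = 1.7500

v = 1.7500, ω = -1.5000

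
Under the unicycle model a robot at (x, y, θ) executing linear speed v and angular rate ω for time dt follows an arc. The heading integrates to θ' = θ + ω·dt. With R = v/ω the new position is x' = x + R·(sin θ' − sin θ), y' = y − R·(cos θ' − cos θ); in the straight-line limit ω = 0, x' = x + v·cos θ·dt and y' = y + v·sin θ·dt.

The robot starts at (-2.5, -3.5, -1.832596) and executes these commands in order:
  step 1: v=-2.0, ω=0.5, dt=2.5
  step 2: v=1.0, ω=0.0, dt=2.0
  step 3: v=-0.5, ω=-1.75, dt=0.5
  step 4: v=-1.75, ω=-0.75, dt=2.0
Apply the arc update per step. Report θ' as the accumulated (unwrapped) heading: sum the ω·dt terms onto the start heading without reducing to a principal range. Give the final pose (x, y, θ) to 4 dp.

(-0.7280, 2.5389, -2.9576)

step 1: θ'=-0.5826 (R=-4.0000) → pose (-4.1629, 0.8754, -0.5826)
step 2: θ'=-0.5826 (straight) → pose (-2.4929, -0.2250, -0.5826)
step 3: θ'=-1.4576 (R=0.2857) → pose (-2.6195, -0.0187, -1.4576)
step 4: θ'=-2.9576 (R=2.3333) → pose (-0.7280, 2.5389, -2.9576)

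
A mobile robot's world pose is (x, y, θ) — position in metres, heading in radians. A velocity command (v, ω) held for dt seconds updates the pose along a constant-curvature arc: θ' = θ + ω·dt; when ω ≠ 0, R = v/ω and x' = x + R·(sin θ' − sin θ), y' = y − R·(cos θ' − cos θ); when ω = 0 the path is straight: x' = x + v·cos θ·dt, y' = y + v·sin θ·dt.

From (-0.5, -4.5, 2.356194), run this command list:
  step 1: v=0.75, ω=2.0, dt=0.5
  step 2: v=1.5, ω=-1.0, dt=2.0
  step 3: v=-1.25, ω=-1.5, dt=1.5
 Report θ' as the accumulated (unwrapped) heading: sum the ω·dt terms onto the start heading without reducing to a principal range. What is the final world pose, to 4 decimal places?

(-4.0938, -2.9583, -0.8938)

step 1: θ'=3.3562 (R=0.3750) → pose (-0.8450, -4.3988, 3.3562)
step 2: θ'=1.3562 (R=-1.5000) → pose (-2.6301, -2.6137, 1.3562)
step 3: θ'=-0.8938 (R=0.8333) → pose (-4.0938, -2.9583, -0.8938)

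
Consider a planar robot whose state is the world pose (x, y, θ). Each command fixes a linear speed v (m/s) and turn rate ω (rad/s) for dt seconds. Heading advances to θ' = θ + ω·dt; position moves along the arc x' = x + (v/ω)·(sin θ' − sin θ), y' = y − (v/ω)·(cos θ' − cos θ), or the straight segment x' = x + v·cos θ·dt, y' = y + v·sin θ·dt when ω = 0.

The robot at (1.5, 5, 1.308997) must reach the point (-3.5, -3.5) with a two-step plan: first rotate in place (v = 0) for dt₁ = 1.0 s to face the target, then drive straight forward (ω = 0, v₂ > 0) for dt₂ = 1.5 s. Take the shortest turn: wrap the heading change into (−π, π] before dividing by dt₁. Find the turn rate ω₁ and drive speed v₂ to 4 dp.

heading to target = atan2(-3.5−5, -3.5−1.5) = -2.1025
Δθ = wrap(-2.1025 − 1.3090) = 2.8717; ω₁ = Δθ/dt₁ = 2.8717
distance = √((-3.5−1.5)² + (-3.5−5)²) = 9.8615; v₂ = distance/dt₂ = 6.5744

ω₁ = 2.8717, v₂ = 6.5744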